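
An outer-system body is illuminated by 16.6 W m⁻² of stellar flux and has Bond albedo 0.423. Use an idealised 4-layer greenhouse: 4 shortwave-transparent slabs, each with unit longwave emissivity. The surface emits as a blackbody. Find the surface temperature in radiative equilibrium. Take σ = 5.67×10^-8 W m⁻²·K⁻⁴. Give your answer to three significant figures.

121 kelvin

Top-of-atmosphere balance: σT_e⁴ = S(1−α)/4 = 2.395 W m⁻² → T_e = 80.61 K.
For an N-layer opaque stack, T_s⁴ = (N+1)T_e⁴, hence T_s = (5)^(1/4)×80.61 K = 120.5 K.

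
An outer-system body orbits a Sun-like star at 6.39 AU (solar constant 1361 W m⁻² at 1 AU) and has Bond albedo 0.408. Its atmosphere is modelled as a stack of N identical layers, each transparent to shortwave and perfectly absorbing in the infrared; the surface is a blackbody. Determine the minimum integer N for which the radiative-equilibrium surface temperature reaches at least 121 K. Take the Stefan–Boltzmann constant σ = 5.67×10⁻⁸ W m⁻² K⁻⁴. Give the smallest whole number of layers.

Irradiance scales as 1/d², so S = 1361 W m⁻² × (1/6.39)² = 33.33 W m⁻².
The effective emission temperature is T_e = [S(1−α)/(4σ)]^¼ = 96.58 K.
Since T_s⁴ = (N+1)T_e⁴, we need N ≥ (T_s/T_e)⁴ − 1 = 1.464.
The minimum whole number is N = 2.

2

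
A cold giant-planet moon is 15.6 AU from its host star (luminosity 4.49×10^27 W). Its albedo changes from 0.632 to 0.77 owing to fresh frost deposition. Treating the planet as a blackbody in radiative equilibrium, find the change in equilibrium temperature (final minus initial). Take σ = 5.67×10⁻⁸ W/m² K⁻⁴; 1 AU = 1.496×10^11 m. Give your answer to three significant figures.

-11.3 K

d = 15.6 × 1.496×10^11 m = 2.334×10^12 m.
Flux at the orbit: S = L/(4πd²) = 4.49×10^27/(4π·(2.33×10^12)²) = 65.60 W/m².
With α = 0.632, T₁ = 101.6 K.
After:  T₂ = [65.60·0.23/(4σ)]^(1/4) = 90.31 K.
Change: 90.31 − 101.6 = -11.26 K.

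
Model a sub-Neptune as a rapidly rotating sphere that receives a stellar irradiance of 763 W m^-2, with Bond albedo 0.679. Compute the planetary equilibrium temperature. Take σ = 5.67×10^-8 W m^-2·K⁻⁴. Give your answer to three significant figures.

181 K

The planet absorbs (1−α)S over its disc πR² and re-emits over 4πR², so the mean absorbed flux is (1−0.679)·763.0/4 = 61.23 W m^-2.
In equilibrium σT⁴ equals this, so T = 181.3 K.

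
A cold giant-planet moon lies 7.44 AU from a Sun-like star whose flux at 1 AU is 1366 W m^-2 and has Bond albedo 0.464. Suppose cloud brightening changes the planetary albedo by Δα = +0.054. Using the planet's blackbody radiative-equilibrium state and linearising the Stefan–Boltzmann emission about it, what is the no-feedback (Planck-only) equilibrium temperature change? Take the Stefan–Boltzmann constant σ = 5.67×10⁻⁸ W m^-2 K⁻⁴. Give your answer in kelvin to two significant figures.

-2.2 K

Irradiance scales as 1/d², so S = 1366 W m^-2 × (1/7.44)² = 24.68 W m^-2.
Reference equilibrium: T_e = [S(1−α)/(4σ)]^(1/4) = 87.39 K.
The change in absorbed flux is Δ[S(1−α)/4] = −SΔα/4 = -0.3331 W m^-2.
Linearising σT⁴ gives d(σT⁴)/dT = 4σT_e³ = 0.1514 W m^-2 per K.
Hence the no-feedback warming is ΔF/(4σT_e³) = -2.20 K.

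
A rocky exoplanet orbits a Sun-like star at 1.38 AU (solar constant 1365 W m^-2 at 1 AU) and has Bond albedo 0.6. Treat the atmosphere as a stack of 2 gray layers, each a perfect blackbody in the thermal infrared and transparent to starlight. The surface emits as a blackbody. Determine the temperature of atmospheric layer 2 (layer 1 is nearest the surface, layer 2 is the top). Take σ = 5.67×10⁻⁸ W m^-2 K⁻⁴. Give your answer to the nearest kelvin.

Flux at the orbit: S = 1365/(1.38)² = 716.8 W m^-2.
OLR = S(1−α)/4 = 71.68 W m^-2; the top layer radiates at T_e = 188.6 K.
In the N-layer model, layer k (counted from the surface) has T_k = (N+1−k)^(1/4)·T_e.
T_2 = (1)^(1/4)·188.6 = 188.6 K.

189 kelvin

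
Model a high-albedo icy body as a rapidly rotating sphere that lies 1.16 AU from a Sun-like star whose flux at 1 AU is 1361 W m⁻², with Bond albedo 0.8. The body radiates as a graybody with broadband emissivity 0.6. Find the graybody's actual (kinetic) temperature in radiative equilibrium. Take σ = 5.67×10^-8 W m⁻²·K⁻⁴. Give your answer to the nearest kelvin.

196 K

Irradiance scales as 1/d², so S = 1361 W m⁻² × (1/1.16)² = 1011 W m⁻².
The planet absorbs (1−α)S over its disc πR² and re-emits over 4πR², so the mean absorbed flux is (1−0.8)·1011/4 = 50.57 W m⁻².
Equating to εσT⁴ with ε = 0.6: T = (50.57/0.6σ)^(1/4) = 196.4 K.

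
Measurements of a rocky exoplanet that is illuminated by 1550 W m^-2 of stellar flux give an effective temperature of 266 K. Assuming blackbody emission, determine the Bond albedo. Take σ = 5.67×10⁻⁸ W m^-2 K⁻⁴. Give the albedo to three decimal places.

From σT⁴ = S(1−α)/4 we invert for α: 1−α = 4σT⁴/S.
4σT⁴ = 4·5.67×10⁻⁸·(266)⁴ = 1135 W m^-2.
1−α = 1135/1550 = 0.7326, so α = 0.2674.

0.267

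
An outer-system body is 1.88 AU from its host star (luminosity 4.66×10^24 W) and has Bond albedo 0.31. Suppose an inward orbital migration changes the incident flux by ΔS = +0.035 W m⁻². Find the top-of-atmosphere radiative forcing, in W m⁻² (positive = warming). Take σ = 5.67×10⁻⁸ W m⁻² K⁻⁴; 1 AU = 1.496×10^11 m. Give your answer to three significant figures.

d = 1.88 × 1.496×10^11 m = 2.812×10^11 m.
Spreading L over a sphere of radius d: S = 4.66×10^24/(4π·2.81×10^11²) = 4.688 W m⁻².
Only a fraction (1−α) is absorbed and it's spread over 4πR², so ΔF = (1−α)ΔS/4 = 0.006038 W m⁻².

0.00604 W m⁻²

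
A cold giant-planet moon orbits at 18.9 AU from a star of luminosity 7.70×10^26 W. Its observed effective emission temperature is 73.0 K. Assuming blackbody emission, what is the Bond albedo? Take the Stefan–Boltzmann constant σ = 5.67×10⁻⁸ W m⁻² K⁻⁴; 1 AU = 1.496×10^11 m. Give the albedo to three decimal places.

0.160

Orbital distance: d = 18.9 AU = 2.827×10^12 m.
Flux at the orbit: S = L/(4πd²) = 7.70×10^26/(4π·(2.83×10^12)²) = 7.665 W m⁻².
Rearranging the radiative balance, α = 1 − 4σT⁴/S.
4σT⁴ = 4·5.67×10⁻⁸·(73.0)⁴ = 6.441 W m⁻².
1−α = 6.441/7.665 = 0.8403, so α = 0.1597.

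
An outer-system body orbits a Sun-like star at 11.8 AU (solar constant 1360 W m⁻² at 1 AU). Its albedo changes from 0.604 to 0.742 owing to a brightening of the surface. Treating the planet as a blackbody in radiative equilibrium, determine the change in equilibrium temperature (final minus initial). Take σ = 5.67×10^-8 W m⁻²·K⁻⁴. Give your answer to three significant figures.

By the inverse-square law, S = 1360/11.8² = 9.767 W m⁻².
Initial: T₁ = [S(1−0.604)/(4σ)]^(1/4) = 64.26 K.
With α = 0.742, T₂ = 57.73 K.
ΔT = T₂ − T₁ = -6.528 K.

-6.53 K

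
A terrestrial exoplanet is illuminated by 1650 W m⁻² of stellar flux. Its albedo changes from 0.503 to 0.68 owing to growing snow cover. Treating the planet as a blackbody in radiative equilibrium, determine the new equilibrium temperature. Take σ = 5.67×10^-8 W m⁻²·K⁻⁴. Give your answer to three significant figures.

With the new albedo, S(1−α₂)/4 = 132.0 W m⁻², so T₂ = 219.7 K.

220 K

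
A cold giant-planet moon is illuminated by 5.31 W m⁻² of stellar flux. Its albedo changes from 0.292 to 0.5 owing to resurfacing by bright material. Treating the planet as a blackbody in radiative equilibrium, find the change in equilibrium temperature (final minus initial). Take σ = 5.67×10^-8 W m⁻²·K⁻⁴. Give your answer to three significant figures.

Initial: T₁ = [S(1−0.292)/(4σ)]^(1/4) = 63.81 K.
After:  T₂ = [5.310·0.5/(4σ)]^(1/4) = 58.49 K.
Change: 58.49 − 63.81 = -5.314 K.

-5.31 K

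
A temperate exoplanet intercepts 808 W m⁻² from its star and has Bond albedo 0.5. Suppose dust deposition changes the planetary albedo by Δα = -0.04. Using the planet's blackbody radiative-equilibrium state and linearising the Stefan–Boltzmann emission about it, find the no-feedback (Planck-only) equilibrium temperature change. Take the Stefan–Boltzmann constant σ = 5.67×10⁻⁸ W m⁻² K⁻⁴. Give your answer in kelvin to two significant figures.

Unperturbed T_e = [808.0·(1−0.5)/(4σ)]^¼ = 205.4 K.
The change in absorbed flux is Δ[S(1−α)/4] = −SΔα/4 = 8.080 W m⁻².
Linearising σT⁴ gives d(σT⁴)/dT = 4σT_e³ = 1.967 W m⁻² per K.
So ΔT₀ = 8.080/1.967 = 4.11 K.

4.1 K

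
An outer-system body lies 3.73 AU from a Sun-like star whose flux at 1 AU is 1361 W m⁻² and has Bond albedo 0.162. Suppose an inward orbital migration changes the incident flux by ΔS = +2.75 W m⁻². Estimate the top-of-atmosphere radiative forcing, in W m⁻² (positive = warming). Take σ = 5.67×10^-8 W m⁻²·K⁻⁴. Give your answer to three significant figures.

0.576 W m⁻²

Irradiance scales as 1/d², so S = 1361 W m⁻² × (1/3.73)² = 97.82 W m⁻².
ΔF = Δ[S(1−α)]/4 = (1−0.162)·+2.75/4 = 0.5761 W m⁻².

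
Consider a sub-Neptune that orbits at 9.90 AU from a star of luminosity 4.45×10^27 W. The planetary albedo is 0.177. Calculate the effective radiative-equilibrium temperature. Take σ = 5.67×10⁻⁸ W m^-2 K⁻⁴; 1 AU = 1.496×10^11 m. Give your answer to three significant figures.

d = 9.90 × 1.496×10^11 m = 1.481×10^12 m.
Spreading L over a sphere of radius d: S = 4.45×10^27/(4π·1.48×10^12²) = 161.4 W m^-2.
Absorbed flux (global mean): S(1−α)/4 = 161.4·0.823/4 = 33.22 W m^-2.
Balancing against σT⁴: T = (33.22/5.67×10⁻⁸)^(1/4) = 155.6 K.

156 K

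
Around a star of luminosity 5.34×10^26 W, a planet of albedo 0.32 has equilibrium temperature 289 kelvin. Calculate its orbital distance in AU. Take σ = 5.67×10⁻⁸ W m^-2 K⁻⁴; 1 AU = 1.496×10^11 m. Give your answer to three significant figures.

0.903 AU

Energy balance gives S = 4σT⁴/(1−α) = 2327 W m^-2.
Then d = [L/(4πS)]^(1/2) = 1.351×10^11 m, i.e. 0.9034 AU.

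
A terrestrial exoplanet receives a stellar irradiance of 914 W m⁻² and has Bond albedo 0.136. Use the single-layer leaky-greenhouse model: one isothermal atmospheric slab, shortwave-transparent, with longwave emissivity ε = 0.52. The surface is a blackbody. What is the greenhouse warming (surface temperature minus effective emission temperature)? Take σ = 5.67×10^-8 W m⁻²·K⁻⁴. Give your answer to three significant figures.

At the top of the atmosphere, σT_e⁴ = S(1−α)/4 = 197.4 W m⁻², giving T_e = 242.9 K.
For a single slab of emissivity ε, T_s⁴ = 2T_e⁴/(2−ε); thus T_s = 242.9·(1.351)^(1/4) = 261.9 K.
The atmosphere warms the surface by 18.99 K.

19.0 K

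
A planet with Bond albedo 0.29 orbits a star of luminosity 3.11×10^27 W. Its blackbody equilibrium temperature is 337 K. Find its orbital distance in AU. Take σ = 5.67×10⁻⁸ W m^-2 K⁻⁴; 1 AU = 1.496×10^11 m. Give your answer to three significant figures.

The flux needed for this T is 4σT⁴/(1−0.29) = 4120 W m^-2.
Then d = [L/(4πS)]^(1/2) = 2.451×10^11 m, i.e. 1.638 AU.

1.64 AU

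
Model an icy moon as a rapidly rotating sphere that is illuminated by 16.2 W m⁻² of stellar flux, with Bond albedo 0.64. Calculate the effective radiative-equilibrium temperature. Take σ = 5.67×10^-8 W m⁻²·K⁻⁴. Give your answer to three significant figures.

71.2 K

The planet absorbs (1−α)S over its disc πR² and re-emits over 4πR², so the mean absorbed flux is (1−0.64)·16.20/4 = 1.458 W m⁻².
In equilibrium σT⁴ equals this, so T = 71.21 K.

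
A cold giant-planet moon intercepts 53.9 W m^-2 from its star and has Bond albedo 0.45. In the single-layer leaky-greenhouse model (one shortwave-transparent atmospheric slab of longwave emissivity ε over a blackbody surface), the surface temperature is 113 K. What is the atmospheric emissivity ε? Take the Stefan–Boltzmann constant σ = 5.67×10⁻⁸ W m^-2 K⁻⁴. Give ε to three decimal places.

0.397

First, T_e = [53.90·(1−0.45)/(4σ)]^(1/4) = 106.9 K.
Since (2−ε)/2 = (T_e/T_s)⁴ = 0.8017, ε = 0.3967.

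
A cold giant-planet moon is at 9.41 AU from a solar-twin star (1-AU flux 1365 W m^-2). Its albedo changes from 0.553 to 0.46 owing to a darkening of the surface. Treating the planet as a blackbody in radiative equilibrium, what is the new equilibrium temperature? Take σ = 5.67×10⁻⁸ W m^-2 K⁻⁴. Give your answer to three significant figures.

77.8 K

By the inverse-square law, S = 1365/9.41² = 15.42 W m^-2.
New equilibrium: T₂ = [(1−0.46)·15.42/(4σ)]^(1/4) = 77.84 K.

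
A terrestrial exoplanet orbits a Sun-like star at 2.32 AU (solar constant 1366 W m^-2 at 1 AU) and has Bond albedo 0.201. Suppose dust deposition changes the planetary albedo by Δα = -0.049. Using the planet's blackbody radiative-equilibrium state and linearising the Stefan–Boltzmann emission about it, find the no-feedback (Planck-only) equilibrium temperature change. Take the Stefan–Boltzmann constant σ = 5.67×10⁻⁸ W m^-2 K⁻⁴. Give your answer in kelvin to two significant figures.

By the inverse-square law, S = 1366/2.32² = 253.8 W m^-2.
Reference equilibrium: T_e = [S(1−α)/(4σ)]^(1/4) = 172.9 K.
ΔF = −(S/4)Δα = −(253.8/4)×(-0.049) = 3.109 W m^-2.
The Planck feedback parameter is 4σT_e³ = 1.173 W m^-2/K.
So ΔT₀ = 3.109/1.173 = 2.65 K.

2.7 kelvin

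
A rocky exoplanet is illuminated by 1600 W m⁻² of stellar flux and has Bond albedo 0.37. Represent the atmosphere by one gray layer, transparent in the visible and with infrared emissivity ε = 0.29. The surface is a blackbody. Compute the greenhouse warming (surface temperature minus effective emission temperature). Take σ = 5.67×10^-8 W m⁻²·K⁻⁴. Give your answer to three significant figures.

The planet radiates to space at T_e = [S(1−α)/(4σ)]^(1/4) = 258.2 K.
Surface balance with a leaky layer gives σT_s⁴ = σT_e⁴·2/(2−ε), so T_s = T_e·[2/(2−0.29)]^(1/4) = 268.5 K.
T_s − T_e = 268.5 − 258.2 = 10.31 K.

10.3 K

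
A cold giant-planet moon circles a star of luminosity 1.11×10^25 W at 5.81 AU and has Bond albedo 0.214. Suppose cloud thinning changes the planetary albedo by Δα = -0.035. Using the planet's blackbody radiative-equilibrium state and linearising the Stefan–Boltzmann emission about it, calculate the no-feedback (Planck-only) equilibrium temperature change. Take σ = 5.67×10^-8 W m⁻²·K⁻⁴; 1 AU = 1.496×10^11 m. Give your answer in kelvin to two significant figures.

Orbital distance: d = 5.81 AU = 8.692×10^11 m.
S = L/(4πd²) = 1.169 W m⁻².
The baseline emission temperature is T_e = 44.87 K.
The change in absorbed flux is Δ[S(1−α)/4] = −SΔα/4 = 0.01023 W m⁻².
Planck response: λ_P = 4σT_e³ = 4·5.67×10⁻⁸·(44.87)³ = 0.02048 W m⁻²/K.
ΔT₀ = ΔF/λ_P = 0.01023/0.02048 = 0.499 K.

0.50 K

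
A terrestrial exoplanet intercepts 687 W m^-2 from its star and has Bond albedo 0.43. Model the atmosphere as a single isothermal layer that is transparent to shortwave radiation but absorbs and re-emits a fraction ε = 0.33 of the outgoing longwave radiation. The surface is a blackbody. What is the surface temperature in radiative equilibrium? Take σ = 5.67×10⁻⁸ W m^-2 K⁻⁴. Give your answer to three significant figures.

Effective emission temperature (TOA balance): σT_e⁴ = S(1−α)/4 = 97.90 W m^-2 → T_e = 203.8 K.
Surface balance with a leaky layer gives σT_s⁴ = σT_e⁴·2/(2−ε), so T_s = T_e·[2/(2−0.33)]^(1/4) = 213.2 K.

213 K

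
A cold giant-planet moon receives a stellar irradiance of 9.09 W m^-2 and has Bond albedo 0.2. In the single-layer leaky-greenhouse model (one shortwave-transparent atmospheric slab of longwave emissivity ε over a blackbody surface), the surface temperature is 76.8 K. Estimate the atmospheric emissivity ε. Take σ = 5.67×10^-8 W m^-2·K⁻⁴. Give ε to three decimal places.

First, T_e = [9.090·(1−0.2)/(4σ)]^(1/4) = 75.25 K.
Inverting T_s⁴ = 2T_e⁴/(2−ε): (T_e/T_s)⁴ = 0.9216, so ε = 2(1 − 0.9216) = 0.1567.

0.157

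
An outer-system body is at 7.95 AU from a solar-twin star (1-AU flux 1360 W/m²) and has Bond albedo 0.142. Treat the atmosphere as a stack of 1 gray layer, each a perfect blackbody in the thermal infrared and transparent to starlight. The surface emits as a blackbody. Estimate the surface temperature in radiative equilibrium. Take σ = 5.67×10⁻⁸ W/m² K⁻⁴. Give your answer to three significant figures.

By the inverse-square law, S = 1360/7.95² = 21.52 W/m².
OLR = S(1−α)/4 = 4.616 W/m²; the top layer radiates at T_e = 94.99 K.
For an N-layer opaque stack, T_s⁴ = (N+1)T_e⁴, hence T_s = (2)^(1/4)×94.99 K = 113.0 K.

113 K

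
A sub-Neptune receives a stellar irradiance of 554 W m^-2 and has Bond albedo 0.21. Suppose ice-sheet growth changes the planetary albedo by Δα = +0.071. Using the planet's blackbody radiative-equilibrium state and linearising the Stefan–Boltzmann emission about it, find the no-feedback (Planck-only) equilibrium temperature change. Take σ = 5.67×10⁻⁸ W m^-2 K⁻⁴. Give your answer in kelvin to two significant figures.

-4.7 kelvin

The baseline emission temperature is T_e = 209.6 K.
TOA radiative forcing: ΔF = −S·Δα/4 = −554.0·(+0.071)/4 = -9.833 W m^-2.
The Planck feedback parameter is 4σT_e³ = 2.088 W m^-2/K.
ΔT₀ = ΔF/λ_P = -9.833/2.088 = -4.71 K.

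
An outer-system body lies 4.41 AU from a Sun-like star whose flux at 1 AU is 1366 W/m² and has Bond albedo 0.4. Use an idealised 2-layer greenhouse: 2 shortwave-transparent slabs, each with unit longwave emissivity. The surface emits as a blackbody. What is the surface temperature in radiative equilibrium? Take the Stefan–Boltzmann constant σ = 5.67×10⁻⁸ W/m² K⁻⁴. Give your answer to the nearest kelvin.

By the inverse-square law, S = 1366/4.41² = 70.24 W/m².
OLR = S(1−α)/4 = 10.54 W/m²; the top layer radiates at T_e = 116.8 K.
Layer-by-layer balance gives σT_s⁴ = (N+1)σT_e⁴, so T_s = 3^¼·116.8 = 153.7 K.

154 K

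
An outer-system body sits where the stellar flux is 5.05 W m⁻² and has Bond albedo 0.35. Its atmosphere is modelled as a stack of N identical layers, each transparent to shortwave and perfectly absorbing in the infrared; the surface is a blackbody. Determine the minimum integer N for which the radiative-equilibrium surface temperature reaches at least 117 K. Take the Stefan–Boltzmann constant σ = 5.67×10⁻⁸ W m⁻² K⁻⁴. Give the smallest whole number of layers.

12

Top-of-atmosphere balance: σT_e⁴ = S(1−α)/4 = 0.8206 W m⁻² → T_e = 61.68 K.
Since T_s⁴ = (N+1)T_e⁴, we need N ≥ (T_s/T_e)⁴ − 1 = 11.947.
So N ≥ 11.947; the smallest integer is N = 12.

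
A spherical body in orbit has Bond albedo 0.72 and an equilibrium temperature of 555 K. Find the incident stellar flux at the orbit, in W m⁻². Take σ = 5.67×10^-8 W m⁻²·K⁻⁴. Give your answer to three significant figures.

Invert the energy balance for S: S = 4σT⁴/(1−α).
The emitted flux is σT⁴ = 5380 W m⁻².
So S = 4×5380/(1−0.72) = 76850 W m⁻².

76900 W m⁻²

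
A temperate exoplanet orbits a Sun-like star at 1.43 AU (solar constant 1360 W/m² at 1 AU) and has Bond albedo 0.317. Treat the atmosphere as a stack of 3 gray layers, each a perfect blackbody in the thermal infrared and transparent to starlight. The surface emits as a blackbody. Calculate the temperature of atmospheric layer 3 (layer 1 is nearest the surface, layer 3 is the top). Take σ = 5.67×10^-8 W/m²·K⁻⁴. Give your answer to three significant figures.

Flux at the orbit: S = 1360/(1.43)² = 665.1 W/m².
The effective emission temperature is T_e = [S(1−α)/(4σ)]^¼ = 211.5 K.
Each opaque layer satisfies 2T_j⁴ = T_{j−1}⁴ + T_{j+1}⁴, giving T_k⁴ = (N+1−k)T_e⁴.
T_3 = (1)^(1/4)·211.5 = 211.5 K.

212 kelvin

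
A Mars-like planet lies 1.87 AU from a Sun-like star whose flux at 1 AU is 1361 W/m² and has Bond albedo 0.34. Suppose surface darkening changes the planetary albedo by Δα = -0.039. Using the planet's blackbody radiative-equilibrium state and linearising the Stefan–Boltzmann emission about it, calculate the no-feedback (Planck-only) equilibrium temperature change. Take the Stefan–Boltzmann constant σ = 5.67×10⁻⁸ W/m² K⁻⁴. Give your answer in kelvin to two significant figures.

2.7 K

Irradiance scales as 1/d², so S = 1361 W/m² × (1/1.87)² = 389.2 W/m².
The baseline emission temperature is T_e = 183.5 K.
ΔF = −(S/4)Δα = −(389.2/4)×(-0.039) = 3.795 W/m².
Planck response: λ_P = 4σT_e³ = 4·5.67×10⁻⁸·(183.5)³ = 1.400 W/m²/K.
ΔT₀ = ΔF/λ_P = 3.795/1.400 = 2.71 K.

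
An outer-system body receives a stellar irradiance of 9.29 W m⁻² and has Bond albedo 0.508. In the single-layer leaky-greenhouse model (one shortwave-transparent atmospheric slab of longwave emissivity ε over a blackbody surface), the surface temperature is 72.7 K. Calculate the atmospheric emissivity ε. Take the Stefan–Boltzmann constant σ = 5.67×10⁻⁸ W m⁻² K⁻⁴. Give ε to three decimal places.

TOA balance gives T_e = 67.00 K.
Inverting T_s⁴ = 2T_e⁴/(2−ε): (T_e/T_s)⁴ = 0.7214, so ε = 2(1 − 0.7214) = 0.5571.

0.557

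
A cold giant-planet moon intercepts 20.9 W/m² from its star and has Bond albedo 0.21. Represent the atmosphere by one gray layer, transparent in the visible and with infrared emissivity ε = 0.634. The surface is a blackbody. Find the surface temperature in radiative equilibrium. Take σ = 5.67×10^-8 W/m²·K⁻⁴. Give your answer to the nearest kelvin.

Effective emission temperature (TOA balance): σT_e⁴ = S(1−α)/4 = 4.128 W/m² → T_e = 92.37 K.
The surface balance (absorbed SW + ε·downward IR = σT_s⁴) with T_a⁴ = T_s⁴/2 reduces to T_s = T_e·[2/(2−ε)]^¼ = 101.6 K.

102 K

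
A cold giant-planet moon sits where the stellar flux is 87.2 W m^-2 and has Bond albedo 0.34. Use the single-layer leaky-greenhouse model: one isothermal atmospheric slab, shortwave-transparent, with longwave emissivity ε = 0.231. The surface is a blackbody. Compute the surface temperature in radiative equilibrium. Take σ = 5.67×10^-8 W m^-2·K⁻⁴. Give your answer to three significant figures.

Effective emission temperature (TOA balance): σT_e⁴ = S(1−α)/4 = 14.39 W m^-2 → T_e = 126.2 K.
The surface balance (absorbed SW + ε·downward IR = σT_s⁴) with T_a⁴ = T_s⁴/2 reduces to T_s = T_e·[2/(2−ε)]^¼ = 130.1 K.

130 K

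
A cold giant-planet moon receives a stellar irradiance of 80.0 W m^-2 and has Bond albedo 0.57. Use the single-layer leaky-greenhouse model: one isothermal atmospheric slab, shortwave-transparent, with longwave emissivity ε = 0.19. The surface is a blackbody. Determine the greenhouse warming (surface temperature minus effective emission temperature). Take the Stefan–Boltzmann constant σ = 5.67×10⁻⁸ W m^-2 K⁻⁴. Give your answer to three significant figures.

2.80 kelvin

Effective emission temperature (TOA balance): σT_e⁴ = S(1−α)/4 = 8.600 W m^-2 → T_e = 111.0 K.
The surface balance (absorbed SW + ε·downward IR = σT_s⁴) with T_a⁴ = T_s⁴/2 reduces to T_s = T_e·[2/(2−ε)]^¼ = 113.8 K.
Greenhouse warming: T_s − T_e = 2.804 K.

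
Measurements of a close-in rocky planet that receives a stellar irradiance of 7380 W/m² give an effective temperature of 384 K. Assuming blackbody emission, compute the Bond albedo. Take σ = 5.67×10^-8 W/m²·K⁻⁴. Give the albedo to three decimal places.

0.332

From σT⁴ = S(1−α)/4 we invert for α: 1−α = 4σT⁴/S.
σT⁴ = 1233 W/m², so 4σT⁴ = 4931 W/m².
Hence α = 1 − 4931/7380 = 0.3318.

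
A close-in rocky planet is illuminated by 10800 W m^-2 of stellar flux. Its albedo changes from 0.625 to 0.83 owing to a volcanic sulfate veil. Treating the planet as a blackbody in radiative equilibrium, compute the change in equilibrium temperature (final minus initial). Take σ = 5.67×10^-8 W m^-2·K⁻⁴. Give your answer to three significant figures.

With α = 0.625, T₁ = 365.6 K.
With α = 0.83, T₂ = 300.0 K.
Change: 300.0 − 365.6 = -65.60 K.

-65.6 kelvin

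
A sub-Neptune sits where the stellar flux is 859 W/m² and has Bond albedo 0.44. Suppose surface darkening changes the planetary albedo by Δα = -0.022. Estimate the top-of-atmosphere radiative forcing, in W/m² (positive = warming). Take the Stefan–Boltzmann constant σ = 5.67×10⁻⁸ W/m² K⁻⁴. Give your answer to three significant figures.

4.72 W/m²

The change in absorbed flux is Δ[S(1−α)/4] = −SΔα/4 = 4.724 W/m².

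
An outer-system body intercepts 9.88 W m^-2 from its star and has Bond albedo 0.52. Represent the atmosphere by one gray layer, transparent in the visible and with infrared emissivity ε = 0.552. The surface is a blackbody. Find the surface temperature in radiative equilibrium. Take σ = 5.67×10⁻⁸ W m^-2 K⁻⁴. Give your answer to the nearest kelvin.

73 kelvin

The planet radiates to space at T_e = [S(1−α)/(4σ)]^(1/4) = 67.62 K.
Surface balance with a leaky layer gives σT_s⁴ = σT_e⁴·2/(2−ε), so T_s = T_e·[2/(2−0.552)]^(1/4) = 73.31 K.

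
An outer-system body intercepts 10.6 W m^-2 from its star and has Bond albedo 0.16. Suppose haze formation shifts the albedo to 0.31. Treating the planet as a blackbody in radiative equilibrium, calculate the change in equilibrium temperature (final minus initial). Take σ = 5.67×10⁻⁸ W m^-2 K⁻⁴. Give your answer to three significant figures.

-3.80 kelvin

Before: T₁ = [10.60·0.84/(4σ)]^(1/4) = 79.16 K.
Final:   T₂ = [S(1−0.31)/(4σ)]^(1/4) = 75.36 K.
ΔT = T₂ − T₁ = -3.799 K.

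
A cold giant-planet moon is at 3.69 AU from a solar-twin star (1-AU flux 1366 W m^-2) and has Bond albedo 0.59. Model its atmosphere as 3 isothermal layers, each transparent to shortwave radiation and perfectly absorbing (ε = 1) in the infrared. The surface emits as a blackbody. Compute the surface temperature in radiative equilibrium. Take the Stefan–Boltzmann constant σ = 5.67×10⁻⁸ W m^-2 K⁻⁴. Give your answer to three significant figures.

164 kelvin

By the inverse-square law, S = 1366/3.69² = 100.3 W m^-2.
OLR = S(1−α)/4 = 10.28 W m^-2; the top layer radiates at T_e = 116.0 K.
For an N-layer opaque stack, T_s⁴ = (N+1)T_e⁴, hence T_s = (4)^(1/4)×116.0 K = 164.1 K.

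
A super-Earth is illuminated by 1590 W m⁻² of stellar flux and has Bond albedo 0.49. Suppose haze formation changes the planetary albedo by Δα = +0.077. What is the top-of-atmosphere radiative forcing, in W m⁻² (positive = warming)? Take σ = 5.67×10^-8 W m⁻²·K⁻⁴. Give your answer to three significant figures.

The change in absorbed flux is Δ[S(1−α)/4] = −SΔα/4 = -30.61 W m⁻².

-30.6 W m⁻²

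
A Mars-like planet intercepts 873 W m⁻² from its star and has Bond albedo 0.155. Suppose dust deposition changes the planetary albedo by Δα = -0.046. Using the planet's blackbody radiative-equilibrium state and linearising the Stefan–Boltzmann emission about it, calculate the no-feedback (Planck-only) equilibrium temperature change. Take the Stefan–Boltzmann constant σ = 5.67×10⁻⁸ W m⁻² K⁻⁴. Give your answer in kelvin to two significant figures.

Reference equilibrium: T_e = [S(1−α)/(4σ)]^(1/4) = 238.8 K.
ΔF = −(S/4)Δα = −(873.0/4)×(-0.046) = 10.04 W m⁻².
The Planck feedback parameter is 4σT_e³ = 3.089 W m⁻²/K.
So ΔT₀ = 10.04/3.089 = 3.25 K.

3.3 K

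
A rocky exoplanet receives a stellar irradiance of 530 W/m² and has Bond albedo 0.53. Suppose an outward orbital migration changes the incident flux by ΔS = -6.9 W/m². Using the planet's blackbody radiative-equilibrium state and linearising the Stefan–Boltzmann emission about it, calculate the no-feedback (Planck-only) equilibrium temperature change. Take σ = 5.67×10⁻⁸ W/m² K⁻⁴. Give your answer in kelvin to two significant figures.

-0.59 K

Unperturbed T_e = [530.0·(1−0.53)/(4σ)]^¼ = 182.0 K.
Only a fraction (1−α) is absorbed and it's spread over 4πR², so ΔF = (1−α)ΔS/4 = -0.8107 W/m².
Planck response: λ_P = 4σT_e³ = 4·5.67×10⁻⁸·(182.0)³ = 1.368 W/m²/K.
So ΔT₀ = -0.8107/1.368 = -0.593 K.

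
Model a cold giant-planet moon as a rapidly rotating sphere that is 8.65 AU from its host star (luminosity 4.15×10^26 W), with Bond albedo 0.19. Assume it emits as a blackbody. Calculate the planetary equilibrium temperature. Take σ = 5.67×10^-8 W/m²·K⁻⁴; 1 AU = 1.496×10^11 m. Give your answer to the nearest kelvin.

92 K

Orbital distance: d = 8.65 AU = 1.294×10^12 m.
Spreading L over a sphere of radius d: S = 4.15×10^26/(4π·1.29×10^12²) = 19.72 W/m².
Averaging over the sphere, the absorbed flux is S(1−α)/4 = 3.994 W/m².
In equilibrium σT⁴ equals this, so T = 91.61 K.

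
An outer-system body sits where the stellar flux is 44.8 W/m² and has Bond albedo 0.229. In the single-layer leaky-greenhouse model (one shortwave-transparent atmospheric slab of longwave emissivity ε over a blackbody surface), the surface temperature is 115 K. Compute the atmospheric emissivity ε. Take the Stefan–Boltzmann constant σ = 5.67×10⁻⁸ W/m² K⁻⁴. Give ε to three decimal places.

0.258

Effective temperature: T_e = [S(1−α)/(4σ)]^(1/4) = 111.1 K.
Inverting T_s⁴ = 2T_e⁴/(2−ε): (T_e/T_s)⁴ = 0.8708, so ε = 2(1 − 0.8708) = 0.2585.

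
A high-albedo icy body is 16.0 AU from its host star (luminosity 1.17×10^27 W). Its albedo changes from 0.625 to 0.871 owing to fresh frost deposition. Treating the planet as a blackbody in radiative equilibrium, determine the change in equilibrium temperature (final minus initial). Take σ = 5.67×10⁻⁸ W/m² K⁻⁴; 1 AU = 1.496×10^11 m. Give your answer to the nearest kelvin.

-17 kelvin

d = 16.0 × 1.496×10^11 m = 2.394×10^12 m.
Spreading L over a sphere of radius d: S = 1.17×10^27/(4π·2.39×10^12²) = 16.25 W/m².
Initial: T₁ = [S(1−0.625)/(4σ)]^(1/4) = 72.00 K.
After:  T₂ = [16.25·0.129/(4σ)]^(1/4) = 55.14 K.
Change: 55.14 − 72.00 = -16.86 K.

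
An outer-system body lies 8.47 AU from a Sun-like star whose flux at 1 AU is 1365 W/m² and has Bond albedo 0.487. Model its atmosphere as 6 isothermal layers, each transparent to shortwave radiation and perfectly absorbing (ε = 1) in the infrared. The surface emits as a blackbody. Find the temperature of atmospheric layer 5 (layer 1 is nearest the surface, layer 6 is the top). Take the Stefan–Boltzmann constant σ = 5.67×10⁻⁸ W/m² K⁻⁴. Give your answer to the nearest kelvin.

96 K

Irradiance scales as 1/d², so S = 1365 W/m² × (1/8.47)² = 19.03 W/m².
The effective emission temperature is T_e = [S(1−α)/(4σ)]^¼ = 81.00 K.
Each opaque layer satisfies 2T_j⁴ = T_{j−1}⁴ + T_{j+1}⁴, giving T_k⁴ = (N+1−k)T_e⁴.
With k = 5: T_5 = (6+1−5)^¼·81.00 K = 96.32 K.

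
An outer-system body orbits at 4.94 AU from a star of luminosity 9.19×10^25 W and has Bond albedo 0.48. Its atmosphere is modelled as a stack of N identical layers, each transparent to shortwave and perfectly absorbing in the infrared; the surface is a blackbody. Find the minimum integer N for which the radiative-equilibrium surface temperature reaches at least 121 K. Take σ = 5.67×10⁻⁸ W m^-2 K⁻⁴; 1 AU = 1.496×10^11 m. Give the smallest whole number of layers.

d = 4.94 × 1.496×10^11 m = 7.390×10^11 m.
Spreading L over a sphere of radius d: S = 9.19×10^25/(4π·7.39×10^11²) = 13.39 W m^-2.
The effective emission temperature is T_e = [S(1−α)/(4σ)]^¼ = 74.44 K.
Since T_s⁴ = (N+1)T_e⁴, we need N ≥ (T_s/T_e)⁴ − 1 = 5.982.
The minimum whole number is N = 6.

6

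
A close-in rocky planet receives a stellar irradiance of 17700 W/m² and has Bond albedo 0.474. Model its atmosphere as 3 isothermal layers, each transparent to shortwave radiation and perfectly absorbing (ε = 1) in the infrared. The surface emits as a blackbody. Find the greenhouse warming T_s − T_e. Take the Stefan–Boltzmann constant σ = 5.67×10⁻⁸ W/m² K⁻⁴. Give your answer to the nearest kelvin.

Top-of-atmosphere balance: σT_e⁴ = S(1−α)/4 = 2328 W/m² → T_e = 450.1 K.
T_s = (N+1)^(1/4)·T_e = 636.6 K.
So the greenhouse effect raises the surface by 636.6 − 450.1 = 186.4 K.

186 kelvin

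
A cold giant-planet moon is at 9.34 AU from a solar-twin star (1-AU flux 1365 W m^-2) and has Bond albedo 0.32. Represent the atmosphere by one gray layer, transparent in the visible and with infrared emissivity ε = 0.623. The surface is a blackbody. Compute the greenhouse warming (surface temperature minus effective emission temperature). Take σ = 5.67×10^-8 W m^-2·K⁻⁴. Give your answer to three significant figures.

8.09 K

Flux at the orbit: S = 1365/(9.34)² = 15.65 W m^-2.
The planet radiates to space at T_e = [S(1−α)/(4σ)]^(1/4) = 82.76 K.
The surface balance (absorbed SW + ε·downward IR = σT_s⁴) with T_a⁴ = T_s⁴/2 reduces to T_s = T_e·[2/(2−ε)]^¼ = 90.86 K.
The atmosphere warms the surface by 8.094 K.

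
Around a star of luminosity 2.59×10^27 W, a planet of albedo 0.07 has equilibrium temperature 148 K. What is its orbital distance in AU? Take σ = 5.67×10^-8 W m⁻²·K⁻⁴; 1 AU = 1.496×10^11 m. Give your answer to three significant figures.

8.87 AU

Required flux: S = 4σT⁴/(1−α) = 117.0 W m⁻².
From L = 4πd²S, d = √(2.59×10^27/(4π·117.0)) = 1.327×10^12 m = 8.872 AU.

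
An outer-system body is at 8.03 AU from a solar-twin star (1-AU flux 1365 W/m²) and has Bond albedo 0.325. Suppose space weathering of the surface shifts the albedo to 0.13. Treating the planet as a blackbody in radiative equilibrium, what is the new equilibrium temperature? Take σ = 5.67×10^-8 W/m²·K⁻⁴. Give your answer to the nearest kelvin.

Irradiance scales as 1/d², so S = 1365 W/m² × (1/8.03)² = 21.17 W/m².
T₂ = [S(1−α₂)/(4σ)]^(1/4) = [21.17·0.87/(4σ)]^(1/4) = 94.93 K.

95 K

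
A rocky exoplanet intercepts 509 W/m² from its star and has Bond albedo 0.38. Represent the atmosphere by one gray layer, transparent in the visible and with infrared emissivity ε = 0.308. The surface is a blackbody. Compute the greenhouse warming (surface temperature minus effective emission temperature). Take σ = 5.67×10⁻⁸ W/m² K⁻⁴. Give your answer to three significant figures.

8.25 K

At the top of the atmosphere, σT_e⁴ = S(1−α)/4 = 78.89 W/m², giving T_e = 193.1 K.
Surface balance with a leaky layer gives σT_s⁴ = σT_e⁴·2/(2−ε), so T_s = T_e·[2/(2−0.308)]^(1/4) = 201.4 K.
T_s − T_e = 201.4 − 193.1 = 8.246 K.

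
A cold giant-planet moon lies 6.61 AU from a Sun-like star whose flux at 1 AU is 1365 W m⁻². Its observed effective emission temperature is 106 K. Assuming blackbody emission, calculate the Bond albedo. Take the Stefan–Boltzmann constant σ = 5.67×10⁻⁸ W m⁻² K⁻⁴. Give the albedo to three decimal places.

0.083

Irradiance scales as 1/d², so S = 1365 W m⁻² × (1/6.61)² = 31.24 W m⁻².
Energy balance: S(1−α)/4 = σT⁴, so 1−α = 4σT⁴/S.
4σT⁴ = 4·5.67×10⁻⁸·(106)⁴ = 28.63 W m⁻².
1−α = 28.63/31.24 = 0.9165, so α = 0.0835.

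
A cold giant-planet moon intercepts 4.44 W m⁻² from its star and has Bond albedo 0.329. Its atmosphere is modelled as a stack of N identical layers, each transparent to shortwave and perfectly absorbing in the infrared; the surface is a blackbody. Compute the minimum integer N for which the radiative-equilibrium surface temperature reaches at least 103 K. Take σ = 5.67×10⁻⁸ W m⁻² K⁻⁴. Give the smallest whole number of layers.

8

Top-of-atmosphere balance: σT_e⁴ = S(1−α)/4 = 0.7448 W m⁻² → T_e = 60.20 K.
T_s = (N+1)^(1/4)·T_e ≥ 103 K requires N+1 ≥ (T_s/T_e)⁴ = (103/60.20)⁴ = 8.568.
So N ≥ 7.568; the smallest integer is N = 8.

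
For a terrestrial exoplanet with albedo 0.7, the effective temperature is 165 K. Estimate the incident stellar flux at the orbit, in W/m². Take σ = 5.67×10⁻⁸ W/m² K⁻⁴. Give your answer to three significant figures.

From S(1−α)/4 = σT⁴: S = 4σT⁴/(1−α).
σT⁴ = 5.67×10⁻⁸·(165)⁴ = 42.03 W/m².
S = 4·42.03/0.3 = 560.3 W/m².

560 W/m²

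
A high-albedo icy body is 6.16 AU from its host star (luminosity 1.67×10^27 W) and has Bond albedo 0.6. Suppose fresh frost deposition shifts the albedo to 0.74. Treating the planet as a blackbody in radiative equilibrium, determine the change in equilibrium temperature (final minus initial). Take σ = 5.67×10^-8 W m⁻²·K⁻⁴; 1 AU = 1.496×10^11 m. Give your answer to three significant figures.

-13.2 K

d = 6.16 × 1.496×10^11 m = 9.215×10^11 m.
Spreading L over a sphere of radius d: S = 1.67×10^27/(4π·9.22×10^11²) = 156.5 W m⁻².
With α = 0.6, T₁ = 128.9 K.
Final:   T₂ = [S(1−0.74)/(4σ)]^(1/4) = 115.7 K.
ΔT = T₂ − T₁ = -13.16 K.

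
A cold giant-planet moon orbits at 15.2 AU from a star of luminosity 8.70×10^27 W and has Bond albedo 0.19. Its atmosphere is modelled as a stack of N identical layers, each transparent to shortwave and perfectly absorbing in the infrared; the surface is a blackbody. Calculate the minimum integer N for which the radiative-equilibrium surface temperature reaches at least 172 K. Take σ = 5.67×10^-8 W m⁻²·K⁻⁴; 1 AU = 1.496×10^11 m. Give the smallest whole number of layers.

1

Orbital distance: d = 15.2 AU = 2.274×10^12 m.
S = L/(4πd²) = 133.9 W m⁻².
OLR = S(1−α)/4 = 27.11 W m⁻²; the top layer radiates at T_e = 147.9 K.
Need (N+1)T_e⁴ ≥ T_s⁴, i.e. N+1 ≥ (172/147.9)⁴ = 1.830.
The minimum whole number is N = 1.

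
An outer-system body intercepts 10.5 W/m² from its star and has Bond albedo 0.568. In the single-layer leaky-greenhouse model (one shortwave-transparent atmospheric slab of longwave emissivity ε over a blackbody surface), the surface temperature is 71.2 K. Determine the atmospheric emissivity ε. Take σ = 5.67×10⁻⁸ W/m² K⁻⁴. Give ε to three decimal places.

0.444

First, T_e = [10.50·(1−0.568)/(4σ)]^(1/4) = 66.87 K.
Since (2−ε)/2 = (T_e/T_s)⁴ = 0.7782, ε = 0.4435.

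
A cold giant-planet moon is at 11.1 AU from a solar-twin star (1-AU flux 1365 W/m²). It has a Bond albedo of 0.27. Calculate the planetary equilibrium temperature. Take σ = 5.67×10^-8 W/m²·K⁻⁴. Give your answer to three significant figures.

77.3 kelvin

By the inverse-square law, S = 1365/11.1² = 11.08 W/m².
Absorbed flux (global mean): S(1−α)/4 = 11.08·0.73/4 = 2.022 W/m².
Set σT⁴ = 2.022 → T = (2.022/σ)^(1/4) = 77.28 K.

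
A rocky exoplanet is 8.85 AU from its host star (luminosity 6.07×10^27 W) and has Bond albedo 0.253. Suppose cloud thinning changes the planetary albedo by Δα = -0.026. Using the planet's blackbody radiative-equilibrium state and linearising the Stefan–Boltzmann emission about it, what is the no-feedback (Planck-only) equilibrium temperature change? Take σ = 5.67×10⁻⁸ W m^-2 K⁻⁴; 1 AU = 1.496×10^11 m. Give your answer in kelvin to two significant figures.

1.5 K

d = 8.85 × 1.496×10^11 m = 1.324×10^12 m.
Flux at the orbit: S = L/(4πd²) = 6.07×10^27/(4π·(1.32×10^12)²) = 275.6 W m^-2.
Unperturbed T_e = [275.6·(1−0.253)/(4σ)]^¼ = 173.6 K.
The change in absorbed flux is Δ[S(1−α)/4] = −SΔα/4 = 1.791 W m^-2.
Linearising σT⁴ gives d(σT⁴)/dT = 4σT_e³ = 1.186 W m^-2 per K.
So ΔT₀ = 1.791/1.186 = 1.51 K.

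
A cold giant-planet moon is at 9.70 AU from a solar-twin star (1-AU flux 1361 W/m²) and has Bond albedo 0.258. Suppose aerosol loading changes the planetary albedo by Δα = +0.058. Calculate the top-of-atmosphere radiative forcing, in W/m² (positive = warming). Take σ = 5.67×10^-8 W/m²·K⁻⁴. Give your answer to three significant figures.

Irradiance scales as 1/d², so S = 1361 W/m² × (1/9.70)² = 14.46 W/m².
The change in absorbed flux is Δ[S(1−α)/4] = −SΔα/4 = -0.2097 W/m².

-0.210 W/m²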